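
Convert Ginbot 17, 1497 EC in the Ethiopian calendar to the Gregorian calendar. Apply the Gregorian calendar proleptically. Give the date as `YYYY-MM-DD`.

Both dates share Julian Day Number 2270891; in the Gregorian calendar that is 22 May 1505 CE.

1505-05-22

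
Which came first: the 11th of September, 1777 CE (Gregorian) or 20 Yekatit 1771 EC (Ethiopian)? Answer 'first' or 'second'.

first

The two dates have Julian Day Numbers 2370350 and 2370882 respectively.
Since 2370350 < 2370882, the first date comes first.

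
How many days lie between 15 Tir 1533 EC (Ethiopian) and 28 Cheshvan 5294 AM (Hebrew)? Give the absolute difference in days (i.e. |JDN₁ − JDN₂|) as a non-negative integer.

2612

JDN of the first date = 2283918.
JDN of the second date = 2281306.
|2281306 − 2283918| = 2612.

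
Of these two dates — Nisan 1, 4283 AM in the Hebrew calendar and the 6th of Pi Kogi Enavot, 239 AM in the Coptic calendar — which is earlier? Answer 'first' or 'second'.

Converting both to JDN: 1912175 vs 1912324; the smaller is the first.

first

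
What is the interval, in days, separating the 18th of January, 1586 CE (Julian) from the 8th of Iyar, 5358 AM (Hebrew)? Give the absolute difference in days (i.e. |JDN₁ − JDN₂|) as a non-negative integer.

4489

JDN of the first date = 2300362.
JDN of the second date = 2304851.
|2304851 − 2300362| = 4489.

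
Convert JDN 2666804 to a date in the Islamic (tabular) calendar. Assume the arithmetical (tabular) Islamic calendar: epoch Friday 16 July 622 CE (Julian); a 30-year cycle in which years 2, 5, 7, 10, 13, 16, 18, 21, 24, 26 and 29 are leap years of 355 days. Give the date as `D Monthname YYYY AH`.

JDN 2666804 is 11 May 2589 in the Gregorian calendar.
In the tabular Islamic calendar that day is 5 Rabi' al-Awwal 2028 AH.

5 Rabi' al-Awwal 2028 AH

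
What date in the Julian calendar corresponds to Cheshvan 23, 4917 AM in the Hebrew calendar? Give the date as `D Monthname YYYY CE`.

Julian Day Number of the source date = 2143599.
Converting JDN 2143599 to the Julian calendar gives 8 November 1156 CE.

8 November 1156 CE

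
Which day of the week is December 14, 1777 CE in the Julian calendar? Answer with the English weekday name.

Equivalently 25 December 1777 Gregorian, JDN 2370455.
Since JDN mod 7 = 3 (0 = Monday), the day is Thursday.

Thursday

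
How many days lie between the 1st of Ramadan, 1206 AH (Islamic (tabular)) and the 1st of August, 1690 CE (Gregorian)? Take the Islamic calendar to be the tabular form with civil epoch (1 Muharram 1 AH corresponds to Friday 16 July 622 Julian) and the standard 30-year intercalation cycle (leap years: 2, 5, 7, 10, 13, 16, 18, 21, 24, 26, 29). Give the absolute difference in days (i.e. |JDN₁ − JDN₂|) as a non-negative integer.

37155

JDN of the first date = 2375688.
JDN of the second date = 2338533.
|2338533 − 2375688| = 37155.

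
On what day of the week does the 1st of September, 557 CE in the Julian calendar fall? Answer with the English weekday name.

This is JDN 1924746 (3 September 557 Gregorian).
1924746 ≡ 5 (mod 7); counting from Monday = 0 gives Saturday.

Saturday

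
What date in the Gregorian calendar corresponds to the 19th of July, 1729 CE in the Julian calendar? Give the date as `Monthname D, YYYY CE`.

For dates in this range the Gregorian date is 11 days ahead of the Julian.
19 July 1729 Julian + 11 days → 30 July 1729 Gregorian.

July 30, 1729 CE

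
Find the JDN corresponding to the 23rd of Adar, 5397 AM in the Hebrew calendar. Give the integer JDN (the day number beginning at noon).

In the Gregorian calendar the same day is 19 March 1637.
JDN 2299161 is 15 October 1582 CE (Gregorian); the target day is +19879 days from there, so JDN = 2319040.

2319040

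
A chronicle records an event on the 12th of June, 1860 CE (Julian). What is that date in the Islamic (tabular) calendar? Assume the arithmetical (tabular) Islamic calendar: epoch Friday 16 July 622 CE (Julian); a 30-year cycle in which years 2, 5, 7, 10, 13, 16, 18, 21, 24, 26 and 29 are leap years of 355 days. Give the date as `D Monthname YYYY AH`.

5 Dhu al-Hijjah 1276 AH

Both dates share Julian Day Number 2400586; in the tabular Islamic calendar that is 5 Dhu al-Hijjah 1276 AH.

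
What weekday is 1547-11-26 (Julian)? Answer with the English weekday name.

This is JDN 2286429 (6 December 1547 Gregorian).
2286429 ≡ 5 (mod 7); counting from Monday = 0 gives Saturday.

Saturday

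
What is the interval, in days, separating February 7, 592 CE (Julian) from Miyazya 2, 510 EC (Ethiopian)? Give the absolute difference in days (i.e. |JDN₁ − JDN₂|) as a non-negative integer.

26979

JDN of the first date = 1937323.
JDN of the second date = 1910344.
|1910344 − 1937323| = 26979.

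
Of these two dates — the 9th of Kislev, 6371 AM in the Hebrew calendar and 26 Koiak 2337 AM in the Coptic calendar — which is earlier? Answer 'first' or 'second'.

Converting both to JDN: 2674663 vs 2678369; the smaller is the first.

first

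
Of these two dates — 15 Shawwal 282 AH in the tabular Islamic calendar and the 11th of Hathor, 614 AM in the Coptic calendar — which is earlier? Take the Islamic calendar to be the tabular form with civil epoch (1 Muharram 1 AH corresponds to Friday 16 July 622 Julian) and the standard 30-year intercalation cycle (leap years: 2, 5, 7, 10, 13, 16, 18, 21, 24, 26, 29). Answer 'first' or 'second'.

first

First date → JDN 2048297; second date → JDN 2048998.
JDN 2048297 < JDN 2048998, so the first date is earlier.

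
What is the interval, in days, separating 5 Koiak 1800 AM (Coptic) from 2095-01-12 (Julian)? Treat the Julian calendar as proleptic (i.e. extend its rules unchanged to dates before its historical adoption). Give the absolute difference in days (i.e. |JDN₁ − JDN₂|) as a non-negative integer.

4059

First date → JDN 2482209; second date → JDN 2486268.
The interval is |2482209 − 2486268| = 4059 days.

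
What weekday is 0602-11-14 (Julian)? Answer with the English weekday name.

Wednesday

Equivalently 17 November 602 Gregorian, JDN 1941256.
Since JDN mod 7 = 2 (0 = Monday), the day is Wednesday.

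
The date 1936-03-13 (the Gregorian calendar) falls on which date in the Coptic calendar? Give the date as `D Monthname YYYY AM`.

4 Paremhat 1652 AM

Julian Day Number of the source date = 2428241.
Converting JDN 2428241 to the Coptic calendar gives 4 Paremhat 1652 AM.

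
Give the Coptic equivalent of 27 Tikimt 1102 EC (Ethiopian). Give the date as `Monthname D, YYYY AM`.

Julian Day Number of the source date = 2126417.
Converting JDN 2126417 to the Coptic calendar gives 27 Paopi 826 AM.

Paopi 27, 826 AM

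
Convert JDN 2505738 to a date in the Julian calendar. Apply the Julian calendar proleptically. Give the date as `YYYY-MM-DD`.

2148-05-03

JDN 2505738 is 17 May 2148 in the Gregorian calendar.
In the Julian calendar that day is 2148-05-03.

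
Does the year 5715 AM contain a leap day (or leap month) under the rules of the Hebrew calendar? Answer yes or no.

Hebrew year 5715 is year 15 of its 19-year Metonic cycle; leap years are at positions 3, 6, 8, 11, 14, 17, 19, so it is a common year (12 months).

no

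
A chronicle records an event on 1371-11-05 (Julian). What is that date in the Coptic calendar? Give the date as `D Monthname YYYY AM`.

Both dates share Julian Day Number 2222124; in the Coptic calendar that is 8 Hathor 1088 AM.

8 Hathor 1088 AM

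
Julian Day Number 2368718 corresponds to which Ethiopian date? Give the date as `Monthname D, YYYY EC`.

JDN 2368718 is 24 March 1773 in the Gregorian calendar.
In the Ethiopian calendar that day is Megabit 17, 1765 EC.

Megabit 17, 1765 EC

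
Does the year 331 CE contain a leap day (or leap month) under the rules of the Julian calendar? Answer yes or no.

no

331 mod 4 = 3, so it is a common year in the Julian calendar.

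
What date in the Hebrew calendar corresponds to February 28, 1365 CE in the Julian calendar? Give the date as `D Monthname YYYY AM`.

5 Adar II 5125 AM

Both dates share Julian Day Number 2219683; in the Hebrew calendar that is 5 Adar II 5125 AM.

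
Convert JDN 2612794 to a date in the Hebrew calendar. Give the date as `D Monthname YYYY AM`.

7 Tammuz 6201 AM

The Gregorian equivalent of JDN 2612794 is 26 June 2441.
In the Hebrew calendar that day is 7 Tammuz 6201 AM.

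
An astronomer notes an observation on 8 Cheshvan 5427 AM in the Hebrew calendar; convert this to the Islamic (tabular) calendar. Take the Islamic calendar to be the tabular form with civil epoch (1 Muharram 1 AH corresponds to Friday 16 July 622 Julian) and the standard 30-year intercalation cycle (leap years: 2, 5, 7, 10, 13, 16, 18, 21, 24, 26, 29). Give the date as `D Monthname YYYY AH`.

Both dates share Julian Day Number 2329864; in the tabular Islamic calendar that is 8 Jumada al-Awwal 1077 AH.

8 Jumada al-Awwal 1077 AH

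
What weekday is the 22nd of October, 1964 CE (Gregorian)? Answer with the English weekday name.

Thursday

Since JDN mod 7 = 3 (0 = Monday), the day is Thursday.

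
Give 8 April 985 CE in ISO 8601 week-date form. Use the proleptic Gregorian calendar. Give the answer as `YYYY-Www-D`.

0985-W14-5

The weekday is Friday (ISO weekday 5).
That Friday belongs to ISO week 14 of ISO year 985.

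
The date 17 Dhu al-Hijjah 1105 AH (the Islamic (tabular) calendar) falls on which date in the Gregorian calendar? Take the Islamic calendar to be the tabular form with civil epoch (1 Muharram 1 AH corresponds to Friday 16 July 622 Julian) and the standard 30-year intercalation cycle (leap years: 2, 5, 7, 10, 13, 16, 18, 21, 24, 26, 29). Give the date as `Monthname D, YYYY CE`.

August 9, 1694 CE

Both dates share Julian Day Number 2340002; in the Gregorian calendar that is 9 August 1694 CE.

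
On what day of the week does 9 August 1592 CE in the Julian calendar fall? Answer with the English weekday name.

Wednesday

In the Gregorian calendar this is 19 August 1592 (JDN 2302757).
2302757 ≡ 2 (mod 7); counting from Monday = 0 gives Wednesday.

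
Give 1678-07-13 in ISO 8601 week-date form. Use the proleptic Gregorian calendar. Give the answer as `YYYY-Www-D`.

1678-W28-3

The weekday is Wednesday (ISO weekday 3).
That Wednesday belongs to ISO week 28 of ISO year 1678.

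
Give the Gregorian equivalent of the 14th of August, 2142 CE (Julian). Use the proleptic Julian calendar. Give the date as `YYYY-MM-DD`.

At this point the Julian calendar is 14 days behind the Gregorian.
14 August 2142 Julian + 14 days → 28 August 2142 Gregorian.

2142-08-28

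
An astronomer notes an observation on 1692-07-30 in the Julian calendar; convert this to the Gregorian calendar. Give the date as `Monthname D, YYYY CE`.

At this point the Julian calendar is 10 days behind the Gregorian.
30 July 1692 Julian + 10 days → 9 August 1692 Gregorian.

August 9, 1692 CE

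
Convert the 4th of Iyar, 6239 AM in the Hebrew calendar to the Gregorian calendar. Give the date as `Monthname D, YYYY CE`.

April 27, 2479 CE

Both dates share Julian Day Number 2626613; in the Gregorian calendar that is 27 April 2479 CE.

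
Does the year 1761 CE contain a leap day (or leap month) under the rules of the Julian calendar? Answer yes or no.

1761 mod 4 = 1, so it is a common year in the Julian calendar.

no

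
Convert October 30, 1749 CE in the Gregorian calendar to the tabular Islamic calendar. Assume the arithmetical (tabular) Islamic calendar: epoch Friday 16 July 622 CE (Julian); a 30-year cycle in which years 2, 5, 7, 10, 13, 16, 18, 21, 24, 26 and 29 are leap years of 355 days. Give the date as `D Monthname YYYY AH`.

Julian Day Number of the source date = 2360172.
Converting JDN 2360172 to the tabular Islamic calendar gives 18 Dhu al-Qa'dah 1162 AH.

18 Dhu al-Qa'dah 1162 AH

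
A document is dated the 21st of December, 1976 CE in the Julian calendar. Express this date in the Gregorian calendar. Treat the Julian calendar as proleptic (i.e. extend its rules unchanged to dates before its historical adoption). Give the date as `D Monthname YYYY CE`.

3 January 1977 CE

At this point the Julian calendar is 13 days behind the Gregorian.
21 December 1976 Julian + 13 days → 3 January 1977 Gregorian.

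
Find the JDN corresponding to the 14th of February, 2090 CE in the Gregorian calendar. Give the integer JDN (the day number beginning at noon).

2484462

JDN 2400001 is 17 November 1858 CE (Gregorian), MJD 0; the target day is +84461 days from there, so JDN = 2484462.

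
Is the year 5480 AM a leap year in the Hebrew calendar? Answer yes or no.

yes

Hebrew year 5480 is year 8 of its 19-year Metonic cycle; leap years are at positions 3, 6, 8, 11, 14, 17, 19, so it is a leap year (13 months).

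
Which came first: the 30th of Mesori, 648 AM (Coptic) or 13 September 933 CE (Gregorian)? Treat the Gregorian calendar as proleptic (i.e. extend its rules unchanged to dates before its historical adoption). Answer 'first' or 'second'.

first

First date → JDN 2061706; second date → JDN 2062087.
JDN 2061706 < JDN 2062087, so the first date is earlier.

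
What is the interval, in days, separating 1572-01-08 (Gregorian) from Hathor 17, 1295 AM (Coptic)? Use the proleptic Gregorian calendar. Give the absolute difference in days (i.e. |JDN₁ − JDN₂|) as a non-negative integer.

2511

JDN of the first date = 2295228.
JDN of the second date = 2297739.
|2297739 − 2295228| = 2511.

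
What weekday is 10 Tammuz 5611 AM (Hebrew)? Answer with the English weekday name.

This is JDN 2397314 (10 July 1851 Gregorian).
Since JDN mod 7 = 3 (0 = Monday), the day is Thursday.

Thursday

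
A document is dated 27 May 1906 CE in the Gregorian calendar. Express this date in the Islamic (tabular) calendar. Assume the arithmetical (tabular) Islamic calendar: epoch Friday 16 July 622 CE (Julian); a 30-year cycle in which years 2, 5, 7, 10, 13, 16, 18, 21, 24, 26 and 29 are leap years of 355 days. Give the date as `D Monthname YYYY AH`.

3 Rabi' al-Thani 1324 AH

Julian Day Number of the source date = 2417358.
Converting JDN 2417358 to the tabular Islamic calendar gives 3 Rabi' al-Thani 1324 AH.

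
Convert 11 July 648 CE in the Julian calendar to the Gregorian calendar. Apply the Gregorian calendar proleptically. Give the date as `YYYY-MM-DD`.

At this point the Julian calendar is 3 days behind the Gregorian.
11 July 648 Julian + 3 days → 14 July 648 Gregorian.

0648-07-14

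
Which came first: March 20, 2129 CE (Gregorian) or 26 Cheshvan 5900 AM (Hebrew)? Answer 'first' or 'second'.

First date → JDN 2498740; second date → JDN 2502635.
JDN 2498740 < JDN 2502635, so the first date is earlier.

first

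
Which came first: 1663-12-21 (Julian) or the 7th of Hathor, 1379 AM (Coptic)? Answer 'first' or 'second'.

second

First date → JDN 2328823; second date → JDN 2328410.
JDN 2328410 < JDN 2328823, so the second date is earlier.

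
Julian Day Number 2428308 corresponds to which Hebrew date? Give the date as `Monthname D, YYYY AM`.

Iyar 27, 5696 AM

The Gregorian equivalent of JDN 2428308 is 19 May 1936.
In the Hebrew calendar that day is Iyar 27, 5696 AM.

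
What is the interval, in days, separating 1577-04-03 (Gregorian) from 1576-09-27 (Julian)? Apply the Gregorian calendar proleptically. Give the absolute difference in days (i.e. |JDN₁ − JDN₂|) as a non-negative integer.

178

JDN of the first date = 2297140.
JDN of the second date = 2296962.
|2296962 − 2297140| = 178.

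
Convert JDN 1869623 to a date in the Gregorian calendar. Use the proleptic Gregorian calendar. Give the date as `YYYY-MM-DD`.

JDN 2451545 is 1 Jan 2000; 1869623 is −581922 days from there.

0406-10-02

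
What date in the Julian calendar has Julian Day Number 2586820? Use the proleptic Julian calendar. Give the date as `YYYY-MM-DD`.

The Gregorian equivalent of JDN 2586820 is 16 May 2370.
In the Julian calendar that day is 2370-04-30.

2370-04-30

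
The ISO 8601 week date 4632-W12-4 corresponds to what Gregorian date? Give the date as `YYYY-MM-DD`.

4632-03-22

ISO week 1 of 4632 is the week containing the first Thursday of 4632.
Week 12, day 4 (Thursday) lands on 4632-03-22.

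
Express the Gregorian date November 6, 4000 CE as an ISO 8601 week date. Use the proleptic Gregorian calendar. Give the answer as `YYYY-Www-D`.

4000-W45-1

The weekday is Monday (ISO weekday 1).
That Monday belongs to ISO week 45 of ISO year 4000.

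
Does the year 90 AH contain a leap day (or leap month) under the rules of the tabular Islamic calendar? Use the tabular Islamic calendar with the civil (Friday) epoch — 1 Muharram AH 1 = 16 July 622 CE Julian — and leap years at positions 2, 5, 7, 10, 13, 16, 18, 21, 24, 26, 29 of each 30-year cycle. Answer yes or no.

no

Year 90 AH is year 30 of its 30-year cycle; leap positions are 2, 5, 7, 10, 13, 16, 18, 21, 24, 26, 29, so it is a common year (354 days).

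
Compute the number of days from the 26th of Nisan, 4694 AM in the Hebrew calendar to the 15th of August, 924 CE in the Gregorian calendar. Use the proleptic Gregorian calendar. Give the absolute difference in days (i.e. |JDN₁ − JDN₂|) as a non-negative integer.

3534

First date → JDN 2062305; second date → JDN 2058771.
The interval is |2062305 − 2058771| = 3534 days.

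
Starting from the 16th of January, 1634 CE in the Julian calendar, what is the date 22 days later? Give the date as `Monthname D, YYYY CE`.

JDN of the 16th of January, 1634 CE = 2317892.
2317892 + 22 = 2317914.
JDN 2317914 in the Julian calendar is February 7, 1634 CE.

February 7, 1634 CE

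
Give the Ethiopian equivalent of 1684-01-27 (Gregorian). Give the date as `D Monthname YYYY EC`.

Both dates share Julian Day Number 2336155; in the Ethiopian calendar that is 21 Tir 1676 EC.

21 Tir 1676 EC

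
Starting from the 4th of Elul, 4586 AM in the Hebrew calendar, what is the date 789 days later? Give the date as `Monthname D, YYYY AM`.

Counting 789 days forward from JDN 2022977 reaches JDN 2023766, which is Tishrei 25, 4589 AM.

Tishrei 25, 4589 AM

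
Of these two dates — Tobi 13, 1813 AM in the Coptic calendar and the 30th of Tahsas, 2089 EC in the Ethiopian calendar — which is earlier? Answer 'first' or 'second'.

The two dates have Julian Day Numbers 2486995 and 2486982 respectively.
Since 2486982 < 2486995, the second date comes first.

second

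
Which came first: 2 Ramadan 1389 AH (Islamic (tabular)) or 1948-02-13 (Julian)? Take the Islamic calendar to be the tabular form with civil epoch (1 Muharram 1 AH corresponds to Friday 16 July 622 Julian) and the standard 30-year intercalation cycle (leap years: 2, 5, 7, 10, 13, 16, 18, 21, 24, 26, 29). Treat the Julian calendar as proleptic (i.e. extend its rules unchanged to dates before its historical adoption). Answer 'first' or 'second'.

The two dates have Julian Day Numbers 2440538 and 2432608 respectively.
Since 2432608 < 2440538, the second date comes first.

second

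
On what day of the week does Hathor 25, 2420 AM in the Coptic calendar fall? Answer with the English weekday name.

Friday

In the Gregorian calendar this is 11 December 2703 (JDN 2708654).
JDN 2708654 mod 7 = 4, and JDN 0 was a Monday, so this is a Friday.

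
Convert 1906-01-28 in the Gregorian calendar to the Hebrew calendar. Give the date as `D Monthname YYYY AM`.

Both dates share Julian Day Number 2417239; in the Hebrew calendar that is 2 Shevat 5666 AM.

2 Shevat 5666 AM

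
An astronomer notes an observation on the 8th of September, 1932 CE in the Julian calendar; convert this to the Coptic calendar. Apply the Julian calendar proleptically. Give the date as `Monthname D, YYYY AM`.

Thout 11, 1649 AM

Julian Day Number of the source date = 2426972.
Converting JDN 2426972 to the Coptic calendar gives 11 Thout 1649 AM.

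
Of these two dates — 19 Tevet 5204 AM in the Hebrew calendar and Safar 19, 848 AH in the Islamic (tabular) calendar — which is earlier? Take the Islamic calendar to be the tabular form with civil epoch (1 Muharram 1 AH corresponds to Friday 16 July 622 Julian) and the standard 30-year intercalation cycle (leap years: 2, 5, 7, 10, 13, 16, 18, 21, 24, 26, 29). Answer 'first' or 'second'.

first

The two dates have Julian Day Numbers 2248459 and 2248637 respectively.
Since 2248459 < 2248637, the first date comes first.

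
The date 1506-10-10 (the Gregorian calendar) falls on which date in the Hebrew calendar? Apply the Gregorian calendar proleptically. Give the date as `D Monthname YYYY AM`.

12 Tishrei 5267 AM

Both dates share Julian Day Number 2271397; in the Hebrew calendar that is 12 Tishrei 5267 AM.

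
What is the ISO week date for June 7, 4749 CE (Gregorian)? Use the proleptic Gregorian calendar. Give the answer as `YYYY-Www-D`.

4749-W23-2

The weekday is Tuesday (ISO weekday 2).
That Tuesday belongs to ISO week 23 of ISO year 4749.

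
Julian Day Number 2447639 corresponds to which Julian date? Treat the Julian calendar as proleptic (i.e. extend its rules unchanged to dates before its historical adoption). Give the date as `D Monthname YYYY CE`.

JDN 2447639 is 22 April 1989 in the Gregorian calendar.
In the Julian calendar that day is 9 April 1989 CE.

9 April 1989 CE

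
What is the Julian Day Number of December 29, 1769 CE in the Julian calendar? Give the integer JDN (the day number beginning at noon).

Equivalently 9 January 1770 (Gregorian).
JDN 2299161 is 15 October 1582 CE (Gregorian); the target day is +68387 days from there, so JDN = 2367548.

2367548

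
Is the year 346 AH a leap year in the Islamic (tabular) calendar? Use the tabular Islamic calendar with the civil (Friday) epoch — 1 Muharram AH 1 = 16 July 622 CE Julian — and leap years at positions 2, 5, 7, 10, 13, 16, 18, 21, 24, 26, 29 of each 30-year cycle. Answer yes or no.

Year 346 AH is year 16 of its 30-year cycle; leap positions are 2, 5, 7, 10, 13, 16, 18, 21, 24, 26, 29, so it is a leap year (355 days).

yes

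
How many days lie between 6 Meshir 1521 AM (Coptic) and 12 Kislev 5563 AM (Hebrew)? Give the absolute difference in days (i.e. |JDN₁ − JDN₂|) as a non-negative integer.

798

First date → JDN 2380365; second date → JDN 2379567.
The interval is |2380365 − 2379567| = 798 days.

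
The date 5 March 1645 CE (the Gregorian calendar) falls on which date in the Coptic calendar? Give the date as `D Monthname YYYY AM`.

29 Meshir 1361 AM

Both dates share Julian Day Number 2321948; in the Coptic calendar that is 29 Meshir 1361 AM.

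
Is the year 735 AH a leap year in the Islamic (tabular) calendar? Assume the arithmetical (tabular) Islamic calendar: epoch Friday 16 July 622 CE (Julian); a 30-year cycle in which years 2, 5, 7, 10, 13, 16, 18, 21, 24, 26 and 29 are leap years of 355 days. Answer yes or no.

no

Year 735 AH is year 15 of its 30-year cycle; leap positions are 2, 5, 7, 10, 13, 16, 18, 21, 24, 26, 29, so it is a common year (354 days).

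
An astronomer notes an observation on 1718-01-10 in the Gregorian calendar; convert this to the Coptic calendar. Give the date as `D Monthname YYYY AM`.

4 Tobi 1434 AM

Julian Day Number of the source date = 2348556.
Converting JDN 2348556 to the Coptic calendar gives 4 Tobi 1434 AM.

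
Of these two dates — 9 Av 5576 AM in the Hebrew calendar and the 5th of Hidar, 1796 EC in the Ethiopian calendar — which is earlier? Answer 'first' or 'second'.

second

First date → JDN 2384555; second date → JDN 2379909.
JDN 2379909 < JDN 2384555, so the second date is earlier.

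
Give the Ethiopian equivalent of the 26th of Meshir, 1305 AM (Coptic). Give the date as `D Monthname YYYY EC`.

Both dates share Julian Day Number 2301491; in the Ethiopian calendar that is 26 Yekatit 1581 EC.

26 Yekatit 1581 EC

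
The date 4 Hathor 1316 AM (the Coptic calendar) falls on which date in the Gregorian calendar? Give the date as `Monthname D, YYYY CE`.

Both dates share Julian Day Number 2305397; in the Gregorian calendar that is 11 November 1599 CE.

November 11, 1599 CE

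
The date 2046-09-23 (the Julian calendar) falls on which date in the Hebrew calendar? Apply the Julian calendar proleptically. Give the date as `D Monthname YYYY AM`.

6 Tishrei 5807 AM

The source date corresponds to 6 October 2046 in the Gregorian calendar (JDN 2468625).
That day falls on 6 Tishrei 5807 AM in the Hebrew calendar.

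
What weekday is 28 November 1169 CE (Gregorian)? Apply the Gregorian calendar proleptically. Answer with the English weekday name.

2148360 ≡ 4 (mod 7); counting from Monday = 0 gives Friday.

Friday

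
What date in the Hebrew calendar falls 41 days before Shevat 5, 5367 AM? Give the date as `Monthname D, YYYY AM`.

The starting date is JDN 2308037; 2308037 − 41 = 2307996.
JDN 2307996 corresponds to Kislev 23, 5367 AM.

Kislev 23, 5367 AM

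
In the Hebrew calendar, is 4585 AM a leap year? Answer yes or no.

yes

Hebrew year 4585 is year 6 of its 19-year Metonic cycle; leap years are at positions 3, 6, 8, 11, 14, 17, 19, so it is a leap year (13 months).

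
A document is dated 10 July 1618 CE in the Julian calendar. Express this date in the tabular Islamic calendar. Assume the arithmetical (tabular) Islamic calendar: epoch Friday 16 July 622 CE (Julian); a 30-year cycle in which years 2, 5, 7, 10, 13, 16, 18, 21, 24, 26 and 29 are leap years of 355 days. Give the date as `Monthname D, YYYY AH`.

Rajab 27, 1027 AH

Julian Day Number of the source date = 2312223.
Converting JDN 2312223 to the tabular Islamic calendar gives 27 Rajab 1027 AH.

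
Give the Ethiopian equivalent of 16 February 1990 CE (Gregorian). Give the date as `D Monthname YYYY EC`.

Julian Day Number of the source date = 2447939.
Converting JDN 2447939 to the Ethiopian calendar gives 9 Yekatit 1982 EC.

9 Yekatit 1982 EC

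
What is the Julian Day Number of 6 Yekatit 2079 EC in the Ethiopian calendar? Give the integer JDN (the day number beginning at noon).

2483365

Equivalently 13 February 2087 (Gregorian).
JDN 2451545 is 1 January 2000 CE (Gregorian); the target day is +31820 days from there, so JDN = 2483365.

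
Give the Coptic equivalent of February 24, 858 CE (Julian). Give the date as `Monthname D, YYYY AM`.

Meshir 30, 574 AM

The source date corresponds to 28 February 858 in the proleptic Gregorian calendar (JDN 2034497).
That day falls on 30 Meshir 574 AM in the Coptic calendar.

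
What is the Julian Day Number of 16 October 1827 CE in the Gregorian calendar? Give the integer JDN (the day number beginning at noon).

2388646

JDN 2451545 is 1 January 2000 CE (Gregorian); the target day is −62899 days from there, so JDN = 2388646.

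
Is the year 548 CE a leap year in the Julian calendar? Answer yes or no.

yes

548 mod 4 = 0, so it is a leap year in the Julian calendar.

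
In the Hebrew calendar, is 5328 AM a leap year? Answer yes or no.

Hebrew year 5328 is year 8 of its 19-year Metonic cycle; leap years are at positions 3, 6, 8, 11, 14, 17, 19, so it is a leap year (13 months).

yes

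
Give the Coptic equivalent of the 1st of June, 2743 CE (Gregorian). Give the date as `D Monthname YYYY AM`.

18 Pashons 2459 AM

Julian Day Number of the source date = 2723071.
Converting JDN 2723071 to the Coptic calendar gives 18 Pashons 2459 AM.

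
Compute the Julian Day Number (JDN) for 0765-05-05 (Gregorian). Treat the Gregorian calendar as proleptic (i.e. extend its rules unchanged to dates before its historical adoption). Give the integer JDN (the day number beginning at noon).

2000595

JDN 2451545 is 1 January 2000 CE (Gregorian); the target day is −450950 days from there, so JDN = 2000595.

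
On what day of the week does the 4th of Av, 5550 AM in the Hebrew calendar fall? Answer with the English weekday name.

Equivalently 15 July 1790 Gregorian, JDN 2375040.
JDN 2375040 mod 7 = 3, and JDN 0 was a Monday, so this is a Thursday.

Thursday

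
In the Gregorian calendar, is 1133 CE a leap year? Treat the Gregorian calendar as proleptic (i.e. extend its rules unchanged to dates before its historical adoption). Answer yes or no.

1133 is not divisible by 4, so it is a common year.

no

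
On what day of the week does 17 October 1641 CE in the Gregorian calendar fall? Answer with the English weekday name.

2320713 ≡ 3 (mod 7); counting from Monday = 0 gives Thursday.

Thursday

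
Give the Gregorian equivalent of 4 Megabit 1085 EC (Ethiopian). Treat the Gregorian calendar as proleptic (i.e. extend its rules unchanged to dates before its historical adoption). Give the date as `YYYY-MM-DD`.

1093-03-06

Both dates share Julian Day Number 2120335; in the Gregorian calendar that is 6 March 1093 CE.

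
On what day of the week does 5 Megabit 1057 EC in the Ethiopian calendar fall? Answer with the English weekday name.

Tuesday

Equivalently 7 March 1065 Gregorian, JDN 2110109.
JDN 2110109 mod 7 = 1, and JDN 0 was a Monday, so this is a Tuesday.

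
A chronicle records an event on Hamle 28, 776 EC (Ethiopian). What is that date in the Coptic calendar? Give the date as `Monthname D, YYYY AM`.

Julian Day Number of the source date = 2007617.
Converting JDN 2007617 to the Coptic calendar gives 28 Epip 500 AM.

Epip 28, 500 AM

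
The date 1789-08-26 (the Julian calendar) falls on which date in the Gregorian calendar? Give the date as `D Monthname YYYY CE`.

6 September 1789 CE

The Julian–Gregorian offset here is 11 days (Julian trailing).
26 August 1789 Julian + 11 days → 6 September 1789 Gregorian.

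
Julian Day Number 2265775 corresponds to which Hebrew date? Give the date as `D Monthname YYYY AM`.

The proleptic Gregorian equivalent of JDN 2265775 is 19 May 1491.
In the Hebrew calendar that day is 1 Sivan 5251 AM.

1 Sivan 5251 AM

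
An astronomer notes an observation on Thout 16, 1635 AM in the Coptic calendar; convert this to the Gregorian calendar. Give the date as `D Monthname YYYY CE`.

Both dates share Julian Day Number 2421863; in the Gregorian calendar that is 26 September 1918 CE.

26 September 1918 CE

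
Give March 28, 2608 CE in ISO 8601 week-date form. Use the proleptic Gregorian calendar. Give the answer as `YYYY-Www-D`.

2608-W13-1

The weekday is Monday (ISO weekday 1).
That Monday belongs to ISO week 13 of ISO year 2608.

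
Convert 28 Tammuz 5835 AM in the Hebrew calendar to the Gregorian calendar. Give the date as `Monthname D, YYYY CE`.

Julian Day Number of the source date = 2479130.
Converting JDN 2479130 to the Gregorian calendar gives 11 July 2075 CE.

July 11, 2075 CE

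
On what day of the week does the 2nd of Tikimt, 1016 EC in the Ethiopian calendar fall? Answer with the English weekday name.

In the proleptic Gregorian calendar this is 6 October 1023 (JDN 2094981).
JDN 2094981 mod 7 = 0, and JDN 0 was a Monday, so this is a Monday.

Monday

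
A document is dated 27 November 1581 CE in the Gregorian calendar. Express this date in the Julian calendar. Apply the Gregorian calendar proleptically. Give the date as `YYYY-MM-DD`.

1581-11-17

For dates in this range the Gregorian date is 10 days ahead of the Julian.
27 November 1581 Gregorian − 10 days → 17 November 1581 Julian.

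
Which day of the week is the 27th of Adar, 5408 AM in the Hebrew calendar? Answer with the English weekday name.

Saturday

In the Gregorian calendar this is 21 March 1648 (JDN 2323060).
JDN 2323060 mod 7 = 5, and JDN 0 was a Monday, so this is a Saturday.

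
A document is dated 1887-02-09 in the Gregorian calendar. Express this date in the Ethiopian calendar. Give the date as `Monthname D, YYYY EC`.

Yekatit 3, 1879 EC

Julian Day Number of the source date = 2410312.
Converting JDN 2410312 to the Ethiopian calendar gives 3 Yekatit 1879 EC.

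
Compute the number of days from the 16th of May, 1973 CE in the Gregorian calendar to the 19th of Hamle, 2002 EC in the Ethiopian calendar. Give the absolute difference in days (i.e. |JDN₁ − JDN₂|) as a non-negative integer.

First date → JDN 2441819; second date → JDN 2455404.
The interval is |2441819 − 2455404| = 13585 days.

13585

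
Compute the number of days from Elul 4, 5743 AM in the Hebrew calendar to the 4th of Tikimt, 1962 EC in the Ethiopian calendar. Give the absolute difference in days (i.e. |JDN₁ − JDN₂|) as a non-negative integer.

5051

First date → JDN 2445560; second date → JDN 2440509.
The interval is |2445560 − 2440509| = 5051 days.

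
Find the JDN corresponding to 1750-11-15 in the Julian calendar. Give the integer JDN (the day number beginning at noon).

2360564

Equivalently 26 November 1750 (Gregorian).
JDN 2299161 is 15 October 1582 CE (Gregorian); the target day is +61403 days from there, so JDN = 2360564.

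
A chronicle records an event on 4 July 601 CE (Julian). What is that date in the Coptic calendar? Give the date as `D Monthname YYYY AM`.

Both dates share Julian Day Number 1940758; in the Coptic calendar that is 10 Epip 317 AM.

10 Epip 317 AM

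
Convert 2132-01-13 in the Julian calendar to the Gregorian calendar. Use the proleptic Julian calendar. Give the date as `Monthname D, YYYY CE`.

The Julian–Gregorian offset here is 14 days (Julian trailing).
13 January 2132 Julian + 14 days → 27 January 2132 Gregorian.

January 27, 2132 CE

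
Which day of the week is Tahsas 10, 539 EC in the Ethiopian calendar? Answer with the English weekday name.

In the proleptic Gregorian calendar this is 8 December 546 (JDN 1920824).
Since JDN mod 7 = 3 (0 = Monday), the day is Thursday.

Thursday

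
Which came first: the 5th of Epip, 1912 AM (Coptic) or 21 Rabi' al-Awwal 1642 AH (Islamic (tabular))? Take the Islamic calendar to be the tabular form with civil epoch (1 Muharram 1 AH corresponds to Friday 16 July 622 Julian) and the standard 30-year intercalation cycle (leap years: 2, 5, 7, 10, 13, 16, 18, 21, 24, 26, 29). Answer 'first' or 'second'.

The two dates have Julian Day Numbers 2523327 and 2530035 respectively.
Since 2523327 < 2530035, the first date comes first.

first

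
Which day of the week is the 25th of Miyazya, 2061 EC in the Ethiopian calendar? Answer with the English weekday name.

Friday

This is JDN 2476870 (3 May 2069 Gregorian).
JDN 2476870 mod 7 = 4, and JDN 0 was a Monday, so this is a Friday.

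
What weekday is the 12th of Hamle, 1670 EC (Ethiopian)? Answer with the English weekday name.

In the Gregorian calendar this is 16 July 1678 (JDN 2334134).
Since JDN mod 7 = 5 (0 = Monday), the day is Saturday.

Saturday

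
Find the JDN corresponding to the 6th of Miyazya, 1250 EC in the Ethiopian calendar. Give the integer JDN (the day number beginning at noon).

2180633

Equivalently 8 April 1258 (proleptic Gregorian).
JDN 2400001 is 17 November 1858 CE (Gregorian), MJD 0; the target day is −219368 days from there, so JDN = 2180633.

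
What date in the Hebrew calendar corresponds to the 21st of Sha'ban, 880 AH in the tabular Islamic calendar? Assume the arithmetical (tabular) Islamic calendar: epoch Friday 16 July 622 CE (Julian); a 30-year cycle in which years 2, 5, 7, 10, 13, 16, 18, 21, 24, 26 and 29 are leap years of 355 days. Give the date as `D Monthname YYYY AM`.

22 Tevet 5236 AM

Julian Day Number of the source date = 2260155.
Converting JDN 2260155 to the Hebrew calendar gives 22 Tevet 5236 AM.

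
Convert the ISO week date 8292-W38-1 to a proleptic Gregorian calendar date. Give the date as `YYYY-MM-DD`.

8292-09-19

ISO week 1 of 8292 is the week containing the first Thursday of 8292.
Week 38, day 1 (Monday) lands on 8292-09-19.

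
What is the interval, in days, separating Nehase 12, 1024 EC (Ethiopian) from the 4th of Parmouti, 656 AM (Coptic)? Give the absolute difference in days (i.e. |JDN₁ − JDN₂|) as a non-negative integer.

First date → JDN 2098213; second date → JDN 2064482.
The interval is |2098213 − 2064482| = 33731 days.

33731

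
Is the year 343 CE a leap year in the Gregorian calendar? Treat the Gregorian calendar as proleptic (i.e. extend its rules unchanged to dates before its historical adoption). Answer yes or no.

343 is not divisible by 4, so it is a common year.

no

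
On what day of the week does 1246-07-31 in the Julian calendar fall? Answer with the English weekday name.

This is JDN 2176371 (7 August 1246 Gregorian).
JDN 2176371 mod 7 = 1, and JDN 0 was a Monday, so this is a Tuesday.

Tuesday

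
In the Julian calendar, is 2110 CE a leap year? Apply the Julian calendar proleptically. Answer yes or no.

2110 mod 4 = 2, so it is a common year in the Julian calendar.

no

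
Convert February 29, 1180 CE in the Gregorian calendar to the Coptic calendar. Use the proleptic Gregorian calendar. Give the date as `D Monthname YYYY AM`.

27 Meshir 896 AM

Both dates share Julian Day Number 2152105; in the Coptic calendar that is 27 Meshir 896 AM.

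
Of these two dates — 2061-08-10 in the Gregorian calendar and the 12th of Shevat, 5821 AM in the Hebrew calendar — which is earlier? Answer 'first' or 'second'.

Converting both to JDN: 2474047 vs 2473858; the smaller is the second.

second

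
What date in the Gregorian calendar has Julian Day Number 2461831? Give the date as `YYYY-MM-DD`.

Counting from JDN 2299161 = 15 Oct 1582 gives an offset of 162670 days.

2028-02-29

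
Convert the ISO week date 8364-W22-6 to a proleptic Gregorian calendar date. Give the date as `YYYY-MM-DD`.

8364-05-30

ISO week 1 of 8364 is the week containing the first Thursday of 8364.
Week 22, day 6 (Saturday) lands on 8364-05-30.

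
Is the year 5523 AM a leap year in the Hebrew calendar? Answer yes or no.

no

Hebrew year 5523 is year 13 of its 19-year Metonic cycle; leap years are at positions 3, 6, 8, 11, 14, 17, 19, so it is a common year (12 months).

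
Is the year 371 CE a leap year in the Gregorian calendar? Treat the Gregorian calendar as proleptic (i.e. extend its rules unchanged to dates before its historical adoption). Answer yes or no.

no

371 is not divisible by 4, so it is a common year.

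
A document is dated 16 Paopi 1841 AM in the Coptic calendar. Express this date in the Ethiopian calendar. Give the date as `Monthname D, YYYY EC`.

Tikimt 16, 2117 EC

Julian Day Number of the source date = 2497135.
Converting JDN 2497135 to the Ethiopian calendar gives 16 Tikimt 2117 EC.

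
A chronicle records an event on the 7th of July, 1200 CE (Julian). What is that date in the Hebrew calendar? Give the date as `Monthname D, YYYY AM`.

Tammuz 23, 4960 AM

Both dates share Julian Day Number 2159546; in the Hebrew calendar that is 23 Tammuz 4960 AM.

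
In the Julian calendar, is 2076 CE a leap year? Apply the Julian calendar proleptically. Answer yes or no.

2076 mod 4 = 0, so it is a leap year in the Julian calendar.

yes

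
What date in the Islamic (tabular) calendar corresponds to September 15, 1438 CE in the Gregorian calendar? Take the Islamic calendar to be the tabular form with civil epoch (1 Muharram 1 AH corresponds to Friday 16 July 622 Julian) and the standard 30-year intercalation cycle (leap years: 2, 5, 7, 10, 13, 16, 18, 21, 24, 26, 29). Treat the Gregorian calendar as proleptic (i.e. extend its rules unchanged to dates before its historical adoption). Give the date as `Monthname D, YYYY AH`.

Both dates share Julian Day Number 2246536; in the tabular Islamic calendar that is 16 Rabi' al-Awwal 842 AH.

Rabi' al-Awwal 16, 842 AH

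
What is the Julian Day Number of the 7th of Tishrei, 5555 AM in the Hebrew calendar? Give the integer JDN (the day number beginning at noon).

In the Gregorian calendar the same day is 1 October 1794.
JDN 2299161 is 15 October 1582 CE (Gregorian); the target day is +77418 days from there, so JDN = 2376579.

2376579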